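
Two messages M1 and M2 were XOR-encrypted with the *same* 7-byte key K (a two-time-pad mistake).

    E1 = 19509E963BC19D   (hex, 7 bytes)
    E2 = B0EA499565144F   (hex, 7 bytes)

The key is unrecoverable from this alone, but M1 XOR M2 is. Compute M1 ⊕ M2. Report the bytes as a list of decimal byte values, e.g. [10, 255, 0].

E1 ⊕ E2 = (M1 ⊕ K) ⊕ (M2 ⊕ K) = M1 ⊕ M2 — the shared key cancels under XOR.
19 ^ b0 = a9
50 ^ ea = ba
9e ^ 49 = d7
96 ^ 95 = 03
3b ^ 65 = 5e
c1 ^ 14 = d5
9d ^ 4f = d2

[169, 186, 215, 3, 94, 213, 210]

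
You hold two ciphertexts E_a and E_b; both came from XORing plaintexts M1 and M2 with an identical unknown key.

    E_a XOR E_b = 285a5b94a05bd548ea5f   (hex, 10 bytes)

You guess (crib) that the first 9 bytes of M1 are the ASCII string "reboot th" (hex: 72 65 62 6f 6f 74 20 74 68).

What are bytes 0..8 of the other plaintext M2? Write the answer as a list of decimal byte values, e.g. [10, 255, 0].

Since E_a ⊕ E_b = M1 ⊕ M2, XORing with the guessed M1 bytes yields the corresponding M2 bytes: M2 = (E_a ⊕ E_b) ⊕ M1.
byte 0:  40 ⊕ 114 =  90
byte 1:  90 ⊕ 101 =  63
byte 2:  91 ⊕  98 =  57
byte 3: 148 ⊕ 111 = 251
byte 4: 160 ⊕ 111 = 207
byte 5:  91 ⊕ 116 =  47
byte 6: 213 ⊕  32 = 245
byte 7:  72 ⊕ 116 =  60
byte 8: 234 ⊕ 104 = 130

[90, 63, 57, 251, 207, 47, 245, 60, 130]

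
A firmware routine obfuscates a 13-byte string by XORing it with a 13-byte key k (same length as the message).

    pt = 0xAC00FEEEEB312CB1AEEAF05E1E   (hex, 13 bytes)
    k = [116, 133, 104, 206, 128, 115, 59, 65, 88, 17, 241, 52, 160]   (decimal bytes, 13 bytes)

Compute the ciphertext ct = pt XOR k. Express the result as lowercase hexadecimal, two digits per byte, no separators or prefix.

d88596206b4217f0f6fb016abe

byte 0: ac ⊕ 74 = d8
byte 1: 00 ⊕ 85 = 85
byte 2: fe ⊕ 68 = 96
byte 3: ee ⊕ ce = 20
byte 4: eb ⊕ 80 = 6b
byte 5: 31 ⊕ 73 = 42
byte 6: 2c ⊕ 3b = 17
byte 7: b1 ⊕ 41 = f0
byte 8: ae ⊕ 58 = f6
byte 9: ea ⊕ 11 = fb
byte 10: f0 ⊕ f1 = 01
byte 11: 5e ⊕ 34 = 6a
byte 12: 1e ⊕ a0 = be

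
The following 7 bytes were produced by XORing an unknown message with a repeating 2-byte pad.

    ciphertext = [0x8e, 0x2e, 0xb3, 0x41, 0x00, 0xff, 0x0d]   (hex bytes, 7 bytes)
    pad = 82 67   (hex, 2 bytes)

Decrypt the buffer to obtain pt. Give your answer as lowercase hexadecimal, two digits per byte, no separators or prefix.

The 2-byte key repeats, so the effective keystream is 82 67 82 67 82 67 82.
byte 0: 8e xor 82 = 0c
byte 1: 2e xor 67 = 49
byte 2: b3 xor 82 = 31
byte 3: 41 xor 67 = 26
byte 4: 00 xor 82 = 82
byte 5: ff xor 67 = 98
byte 6: 0d xor 82 = 8f

0c49312682988f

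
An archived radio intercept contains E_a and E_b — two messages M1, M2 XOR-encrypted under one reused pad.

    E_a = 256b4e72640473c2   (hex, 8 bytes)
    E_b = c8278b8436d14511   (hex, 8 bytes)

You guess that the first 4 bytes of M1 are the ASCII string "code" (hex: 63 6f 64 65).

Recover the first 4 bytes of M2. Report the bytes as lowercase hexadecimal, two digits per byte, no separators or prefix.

8e23a193

First, E_a ⊕ E_b = (M1 ⊕ K) ⊕ (M2 ⊕ K) = M1 ⊕ M2, so the key drops out. Then M2 = (M1 ⊕ M2) ⊕ M1 over the first 4 bytes.
byte 0: (25 xor c8) xor 63 = ed xor 63 = 8e
byte 1: (6b xor 27) xor 6f = 4c xor 6f = 23
byte 2: (4e xor 8b) xor 64 = c5 xor 64 = a1
byte 3: (72 xor 84) xor 65 = f6 xor 65 = 93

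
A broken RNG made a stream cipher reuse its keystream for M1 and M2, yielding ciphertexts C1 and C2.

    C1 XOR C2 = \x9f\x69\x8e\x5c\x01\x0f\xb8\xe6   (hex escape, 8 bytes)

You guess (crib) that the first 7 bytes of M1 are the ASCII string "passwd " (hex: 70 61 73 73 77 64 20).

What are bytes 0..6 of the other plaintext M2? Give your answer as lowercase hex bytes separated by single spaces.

ef 08 fd 2f 76 6b 98

Since C1 ⊕ C2 = M1 ⊕ M2, XORing with the guessed M1 bytes yields the corresponding M2 bytes: M2 = (C1 ⊕ C2) ⊕ M1.
byte 0: 159 ⊕ 112 = 239
byte 1: 105 ⊕  97 =   8
byte 2: 142 ⊕ 115 = 253
byte 3:  92 ⊕ 115 =  47
byte 4:   1 ⊕ 119 = 118
byte 5:  15 ⊕ 100 = 107
byte 6: 184 ⊕  32 = 152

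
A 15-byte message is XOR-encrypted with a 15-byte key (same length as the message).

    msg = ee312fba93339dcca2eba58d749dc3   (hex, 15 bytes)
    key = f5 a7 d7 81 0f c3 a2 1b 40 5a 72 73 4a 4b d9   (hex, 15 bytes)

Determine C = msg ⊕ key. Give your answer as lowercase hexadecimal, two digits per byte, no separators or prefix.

1b96f83b9cf03fd7e2b1d7fe3ed61a

ee xor f5 = 1b
31 xor a7 = 96
2f xor d7 = f8
ba xor 81 = 3b
93 xor 0f = 9c
33 xor c3 = f0
9d xor a2 = 3f
cc xor 1b = d7
a2 xor 40 = e2
eb xor 5a = b1
a5 xor 72 = d7
8d xor 73 = fe
74 xor 4a = 3e
9d xor 4b = d6
c3 xor d9 = 1a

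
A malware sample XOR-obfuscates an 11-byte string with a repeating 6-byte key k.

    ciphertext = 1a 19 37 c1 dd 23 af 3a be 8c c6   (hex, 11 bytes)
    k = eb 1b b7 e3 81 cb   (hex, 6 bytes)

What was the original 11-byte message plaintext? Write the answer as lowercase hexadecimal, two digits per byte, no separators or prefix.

The 6-byte key repeats, so the effective keystream is eb 1b b7 e3 81 cb eb 1b b7 e3 81.
byte 0: 1a ^ eb = f1
byte 1: 19 ^ 1b = 02
byte 2: 37 ^ b7 = 80
byte 3: c1 ^ e3 = 22
byte 4: dd ^ 81 = 5c
byte 5: 23 ^ cb = e8
byte 6: af ^ eb = 44
byte 7: 3a ^ 1b = 21
byte 8: be ^ b7 = 09
byte 9: 8c ^ e3 = 6f
byte 10: c6 ^ 81 = 47

f10280225ce84421096f47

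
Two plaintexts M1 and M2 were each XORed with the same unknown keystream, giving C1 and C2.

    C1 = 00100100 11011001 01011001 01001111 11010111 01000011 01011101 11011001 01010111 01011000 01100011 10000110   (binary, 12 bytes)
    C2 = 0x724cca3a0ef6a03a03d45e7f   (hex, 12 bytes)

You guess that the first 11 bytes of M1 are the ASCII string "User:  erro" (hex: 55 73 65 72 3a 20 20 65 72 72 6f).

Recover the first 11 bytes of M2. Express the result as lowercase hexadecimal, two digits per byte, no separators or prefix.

First, C1 ⊕ C2 = (M1 ⊕ K) ⊕ (M2 ⊕ K) = M1 ⊕ M2, so the key drops out. Then M2 = (M1 ⊕ M2) ⊕ M1 over the first 11 bytes.
byte 0: (24 ^ 72) ^ 55 = 56 ^ 55 = 03
byte 1: (d9 ^ 4c) ^ 73 = 95 ^ 73 = e6
byte 2: (59 ^ ca) ^ 65 = 93 ^ 65 = f6
byte 3: (4f ^ 3a) ^ 72 = 75 ^ 72 = 07
byte 4: (d7 ^ 0e) ^ 3a = d9 ^ 3a = e3
byte 5: (43 ^ f6) ^ 20 = b5 ^ 20 = 95
byte 6: (5d ^ a0) ^ 20 = fd ^ 20 = dd
byte 7: (d9 ^ 3a) ^ 65 = e3 ^ 65 = 86
byte 8: (57 ^ 03) ^ 72 = 54 ^ 72 = 26
byte 9: (58 ^ d4) ^ 72 = 8c ^ 72 = fe
byte 10: (63 ^ 5e) ^ 6f = 3d ^ 6f = 52

03e6f607e395dd8626fe52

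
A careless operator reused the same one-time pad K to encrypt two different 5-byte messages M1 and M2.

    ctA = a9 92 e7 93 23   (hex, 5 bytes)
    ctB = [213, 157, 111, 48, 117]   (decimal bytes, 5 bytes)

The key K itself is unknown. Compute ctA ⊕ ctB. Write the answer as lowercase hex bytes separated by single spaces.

7c 0f 88 a3 56

ctA ⊕ ctB = (M1 ⊕ K) ⊕ (M2 ⊕ K) = M1 ⊕ M2 — the shared key cancels under XOR.
169 ⊕ 213 = 124
146 ⊕ 157 =  15
231 ⊕ 111 = 136
147 ⊕  48 = 163
 35 ⊕ 117 =  86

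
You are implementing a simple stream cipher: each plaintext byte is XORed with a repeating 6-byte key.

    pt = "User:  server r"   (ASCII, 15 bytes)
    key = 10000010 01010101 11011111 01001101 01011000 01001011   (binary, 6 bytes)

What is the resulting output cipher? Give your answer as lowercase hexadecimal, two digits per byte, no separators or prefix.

The 6-byte key repeats, so the effective keystream is 82 55 df 4d 58 4b 82 55 df 4d 58 4b 82 55 df.
byte 0: 01010101 XOR 10000010 = 11010111
byte 1: 01110011 XOR 01010101 = 00100110
byte 2: 01100101 XOR 11011111 = 10111010
byte 3: 01110010 XOR 01001101 = 00111111
byte 4: 00111010 XOR 01011000 = 01100010
byte 5: 00100000 XOR 01001011 = 01101011
byte 6: 00100000 XOR 10000010 = 10100010
byte 7: 01110011 XOR 01010101 = 00100110
byte 8: 01100101 XOR 11011111 = 10111010
byte 9: 01110010 XOR 01001101 = 00111111
byte 10: 01110110 XOR 01011000 = 00101110
byte 11: 01100101 XOR 01001011 = 00101110
byte 12: 01110010 XOR 10000010 = 11110000
byte 13: 00100000 XOR 01010101 = 01110101
byte 14: 01110010 XOR 11011111 = 10101101

d726ba3f626ba226ba3f2e2ef075ad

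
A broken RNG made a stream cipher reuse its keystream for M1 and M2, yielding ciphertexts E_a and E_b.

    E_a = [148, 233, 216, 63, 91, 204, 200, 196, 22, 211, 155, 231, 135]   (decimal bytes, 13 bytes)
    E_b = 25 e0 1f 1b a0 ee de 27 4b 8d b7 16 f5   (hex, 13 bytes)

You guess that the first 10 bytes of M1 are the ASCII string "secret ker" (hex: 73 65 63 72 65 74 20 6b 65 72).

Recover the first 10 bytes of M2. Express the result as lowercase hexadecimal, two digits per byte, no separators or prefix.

First, E_a ⊕ E_b = (M1 ⊕ K) ⊕ (M2 ⊕ K) = M1 ⊕ M2, so the key drops out. Then M2 = (M1 ⊕ M2) ⊕ M1 over the first 10 bytes.
byte 0: (94 ^ 25) ^ 73 = b1 ^ 73 = c2
byte 1: (e9 ^ e0) ^ 65 = 09 ^ 65 = 6c
byte 2: (d8 ^ 1f) ^ 63 = c7 ^ 63 = a4
byte 3: (3f ^ 1b) ^ 72 = 24 ^ 72 = 56
byte 4: (5b ^ a0) ^ 65 = fb ^ 65 = 9e
byte 5: (cc ^ ee) ^ 74 = 22 ^ 74 = 56
byte 6: (c8 ^ de) ^ 20 = 16 ^ 20 = 36
byte 7: (c4 ^ 27) ^ 6b = e3 ^ 6b = 88
byte 8: (16 ^ 4b) ^ 65 = 5d ^ 65 = 38
byte 9: (d3 ^ 8d) ^ 72 = 5e ^ 72 = 2c

c26ca4569e563688382c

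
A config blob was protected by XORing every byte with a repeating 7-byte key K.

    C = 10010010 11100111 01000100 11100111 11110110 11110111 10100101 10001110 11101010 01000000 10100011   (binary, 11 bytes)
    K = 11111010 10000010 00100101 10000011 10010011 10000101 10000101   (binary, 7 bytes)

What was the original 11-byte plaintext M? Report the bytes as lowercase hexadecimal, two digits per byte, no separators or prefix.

The 7-byte key repeats, so the effective keystream is fa 82 25 83 93 85 85 fa 82 25 83.
byte 0: 146 XOR 250 = 104
byte 1: 231 XOR 130 = 101
byte 2:  68 XOR  37 =  97
byte 3: 231 XOR 131 = 100
byte 4: 246 XOR 147 = 101
byte 5: 247 XOR 133 = 114
byte 6: 165 XOR 133 =  32
byte 7: 142 XOR 250 = 116
byte 8: 234 XOR 130 = 104
byte 9:  64 XOR  37 = 101
byte 10: 163 XOR 131 =  32

6865616465722074686520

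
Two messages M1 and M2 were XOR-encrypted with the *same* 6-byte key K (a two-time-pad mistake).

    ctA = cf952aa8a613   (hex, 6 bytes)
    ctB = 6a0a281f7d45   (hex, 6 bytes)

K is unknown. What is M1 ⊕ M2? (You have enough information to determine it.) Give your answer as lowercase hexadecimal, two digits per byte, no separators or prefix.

a59f02b7db56

ctA ⊕ ctB = (M1 ⊕ K) ⊕ (M2 ⊕ K) = M1 ⊕ M2 — the shared key cancels under XOR.
11001111 xor 01101010 = 10100101
10010101 xor 00001010 = 10011111
00101010 xor 00101000 = 00000010
10101000 xor 00011111 = 10110111
10100110 xor 01111101 = 11011011
00010011 xor 01000101 = 01010110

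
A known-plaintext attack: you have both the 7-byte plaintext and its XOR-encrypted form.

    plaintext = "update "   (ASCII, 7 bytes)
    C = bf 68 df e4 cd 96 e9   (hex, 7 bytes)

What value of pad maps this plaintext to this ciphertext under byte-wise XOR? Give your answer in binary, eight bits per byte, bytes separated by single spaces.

11001010 00011000 10111011 10000101 10111001 11110011 11001001

Since C = plaintext ⊕ pad, XORing both sides with plaintext gives pad = plaintext ⊕ C.
byte 0: 01110101 ^ 10111111 = 11001010
byte 1: 01110000 ^ 01101000 = 00011000
byte 2: 01100100 ^ 11011111 = 10111011
byte 3: 01100001 ^ 11100100 = 10000101
byte 4: 01110100 ^ 11001101 = 10111001
byte 5: 01100101 ^ 10010110 = 11110011
byte 6: 00100000 ^ 11101001 = 11001001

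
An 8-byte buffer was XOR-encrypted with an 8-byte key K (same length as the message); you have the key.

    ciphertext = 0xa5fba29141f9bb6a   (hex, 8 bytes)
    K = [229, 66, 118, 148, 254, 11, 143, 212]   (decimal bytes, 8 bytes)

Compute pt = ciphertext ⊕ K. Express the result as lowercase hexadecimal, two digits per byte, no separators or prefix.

XOR is its own inverse, so applying the key byte-wise gives the result directly.
a5 ^ e5 = 40
fb ^ 42 = b9
a2 ^ 76 = d4
91 ^ 94 = 05
41 ^ fe = bf
f9 ^ 0b = f2
bb ^ 8f = 34
6a ^ d4 = be

40b9d405bff234be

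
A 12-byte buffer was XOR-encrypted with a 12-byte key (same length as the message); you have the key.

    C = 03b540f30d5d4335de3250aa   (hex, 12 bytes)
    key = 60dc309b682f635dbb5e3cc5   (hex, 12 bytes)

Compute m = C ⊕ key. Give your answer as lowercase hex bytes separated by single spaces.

XOR is its own inverse, so applying the key byte-wise gives the result directly.
byte 0: 03 XOR 60 = 63
byte 1: b5 XOR dc = 69
byte 2: 40 XOR 30 = 70
byte 3: f3 XOR 9b = 68
byte 4: 0d XOR 68 = 65
byte 5: 5d XOR 2f = 72
byte 6: 43 XOR 63 = 20
byte 7: 35 XOR 5d = 68
byte 8: de XOR bb = 65
byte 9: 32 XOR 5e = 6c
byte 10: 50 XOR 3c = 6c
byte 11: aa XOR c5 = 6f

63 69 70 68 65 72 20 68 65 6c 6c 6f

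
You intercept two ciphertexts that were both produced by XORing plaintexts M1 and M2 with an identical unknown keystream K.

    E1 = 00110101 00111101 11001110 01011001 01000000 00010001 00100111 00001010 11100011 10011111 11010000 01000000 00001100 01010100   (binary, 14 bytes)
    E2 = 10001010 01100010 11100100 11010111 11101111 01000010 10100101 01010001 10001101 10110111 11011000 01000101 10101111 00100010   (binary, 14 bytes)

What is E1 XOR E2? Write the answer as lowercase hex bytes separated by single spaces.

E1 ⊕ E2 = (M1 ⊕ K) ⊕ (M2 ⊕ K) = M1 ⊕ M2 — the shared key cancels under XOR.
35 xor 8a = bf
3d xor 62 = 5f
ce xor e4 = 2a
59 xor d7 = 8e
40 xor ef = af
11 xor 42 = 53
27 xor a5 = 82
0a xor 51 = 5b
e3 xor 8d = 6e
9f xor b7 = 28
d0 xor d8 = 08
40 xor 45 = 05
0c xor af = a3
54 xor 22 = 76

bf 5f 2a 8e af 53 82 5b 6e 28 08 05 a3 76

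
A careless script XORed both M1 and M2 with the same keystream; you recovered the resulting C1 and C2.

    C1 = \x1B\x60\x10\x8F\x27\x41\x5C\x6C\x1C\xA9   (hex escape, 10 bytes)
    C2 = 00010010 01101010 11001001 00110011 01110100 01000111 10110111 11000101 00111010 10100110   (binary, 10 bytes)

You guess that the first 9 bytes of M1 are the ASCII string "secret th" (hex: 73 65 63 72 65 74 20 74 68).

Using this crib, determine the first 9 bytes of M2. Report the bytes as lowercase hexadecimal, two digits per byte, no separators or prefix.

7a6fbace3672cbdd4e

First, C1 ⊕ C2 = (M1 ⊕ K) ⊕ (M2 ⊕ K) = M1 ⊕ M2, so the key drops out. Then M2 = (M1 ⊕ M2) ⊕ M1 over the first 9 bytes.
byte 0: (1b xor 12) xor 73 = 09 xor 73 = 7a
byte 1: (60 xor 6a) xor 65 = 0a xor 65 = 6f
byte 2: (10 xor c9) xor 63 = d9 xor 63 = ba
byte 3: (8f xor 33) xor 72 = bc xor 72 = ce
byte 4: (27 xor 74) xor 65 = 53 xor 65 = 36
byte 5: (41 xor 47) xor 74 = 06 xor 74 = 72
byte 6: (5c xor b7) xor 20 = eb xor 20 = cb
byte 7: (6c xor c5) xor 74 = a9 xor 74 = dd
byte 8: (1c xor 3a) xor 68 = 26 xor 68 = 4e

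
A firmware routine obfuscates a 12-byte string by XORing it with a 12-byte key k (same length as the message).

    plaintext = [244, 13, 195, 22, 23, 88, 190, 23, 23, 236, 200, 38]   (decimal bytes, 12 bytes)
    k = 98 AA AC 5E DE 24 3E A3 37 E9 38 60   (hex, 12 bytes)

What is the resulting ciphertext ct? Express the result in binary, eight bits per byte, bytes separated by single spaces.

XOR is its own inverse, so applying the key byte-wise gives the result directly.
f4 XOR 98 = 6c
0d XOR aa = a7
c3 XOR ac = 6f
16 XOR 5e = 48
17 XOR de = c9
58 XOR 24 = 7c
be XOR 3e = 80
17 XOR a3 = b4
17 XOR 37 = 20
ec XOR e9 = 05
c8 XOR 38 = f0
26 XOR 60 = 46

01101100 10100111 01101111 01001000 11001001 01111100 10000000 10110100 00100000 00000101 11110000 01000110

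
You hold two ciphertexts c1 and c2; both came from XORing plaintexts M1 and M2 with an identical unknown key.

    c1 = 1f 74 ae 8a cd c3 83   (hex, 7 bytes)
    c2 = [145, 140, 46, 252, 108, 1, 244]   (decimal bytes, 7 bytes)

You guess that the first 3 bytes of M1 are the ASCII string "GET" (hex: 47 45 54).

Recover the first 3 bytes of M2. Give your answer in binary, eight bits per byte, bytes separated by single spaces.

11001001 10111101 11010100

First, c1 ⊕ c2 = (M1 ⊕ K) ⊕ (M2 ⊕ K) = M1 ⊕ M2, so the key drops out. Then M2 = (M1 ⊕ M2) ⊕ M1 over the first 3 bytes.
byte 0: (1f xor 91) xor 47 = 8e xor 47 = c9
byte 1: (74 xor 8c) xor 45 = f8 xor 45 = bd
byte 2: (ae xor 2e) xor 54 = 80 xor 54 = d4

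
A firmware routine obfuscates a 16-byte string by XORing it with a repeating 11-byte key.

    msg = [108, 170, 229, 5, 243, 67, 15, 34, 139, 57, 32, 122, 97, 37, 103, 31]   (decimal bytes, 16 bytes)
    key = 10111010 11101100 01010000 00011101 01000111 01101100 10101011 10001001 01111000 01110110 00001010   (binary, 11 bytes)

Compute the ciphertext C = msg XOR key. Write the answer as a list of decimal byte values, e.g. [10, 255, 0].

The 11-byte key repeats, so the effective keystream is ba ec 50 1d 47 6c ab 89 78 76 0a ba ec 50 1d 47.
byte 0: 6c ⊕ ba = d6
byte 1: aa ⊕ ec = 46
byte 2: e5 ⊕ 50 = b5
byte 3: 05 ⊕ 1d = 18
byte 4: f3 ⊕ 47 = b4
byte 5: 43 ⊕ 6c = 2f
byte 6: 0f ⊕ ab = a4
byte 7: 22 ⊕ 89 = ab
byte 8: 8b ⊕ 78 = f3
byte 9: 39 ⊕ 76 = 4f
byte 10: 20 ⊕ 0a = 2a
byte 11: 7a ⊕ ba = c0
byte 12: 61 ⊕ ec = 8d
byte 13: 25 ⊕ 50 = 75
byte 14: 67 ⊕ 1d = 7a
byte 15: 1f ⊕ 47 = 58

[214, 70, 181, 24, 180, 47, 164, 171, 243, 79, 42, 192, 141, 117, 122, 88]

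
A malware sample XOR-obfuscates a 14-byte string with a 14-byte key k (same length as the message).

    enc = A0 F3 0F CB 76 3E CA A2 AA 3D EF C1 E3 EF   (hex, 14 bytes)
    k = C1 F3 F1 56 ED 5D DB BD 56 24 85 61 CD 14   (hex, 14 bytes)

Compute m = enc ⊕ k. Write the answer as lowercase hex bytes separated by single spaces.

61 00 fe 9d 9b 63 11 1f fc 19 6a a0 2e fb

byte 0: a0 ⊕ c1 = 61
byte 1: f3 ⊕ f3 = 00
byte 2: 0f ⊕ f1 = fe
byte 3: cb ⊕ 56 = 9d
byte 4: 76 ⊕ ed = 9b
byte 5: 3e ⊕ 5d = 63
byte 6: ca ⊕ db = 11
byte 7: a2 ⊕ bd = 1f
byte 8: aa ⊕ 56 = fc
byte 9: 3d ⊕ 24 = 19
byte 10: ef ⊕ 85 = 6a
byte 11: c1 ⊕ 61 = a0
byte 12: e3 ⊕ cd = 2e
byte 13: ef ⊕ 14 = fb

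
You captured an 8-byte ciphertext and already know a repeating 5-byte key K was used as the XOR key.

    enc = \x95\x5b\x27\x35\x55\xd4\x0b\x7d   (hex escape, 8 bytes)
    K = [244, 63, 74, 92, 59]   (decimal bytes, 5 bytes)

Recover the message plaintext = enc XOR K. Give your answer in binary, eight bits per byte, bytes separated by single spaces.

The 5-byte key repeats, so the effective keystream is f4 3f 4a 5c 3b f4 3f 4a.
byte 0: 149 ⊕ 244 =  97
byte 1:  91 ⊕  63 = 100
byte 2:  39 ⊕  74 = 109
byte 3:  53 ⊕  92 = 105
byte 4:  85 ⊕  59 = 110
byte 5: 212 ⊕ 244 =  32
byte 6:  11 ⊕  63 =  52
byte 7: 125 ⊕  74 =  55

01100001 01100100 01101101 01101001 01101110 00100000 00110100 00110111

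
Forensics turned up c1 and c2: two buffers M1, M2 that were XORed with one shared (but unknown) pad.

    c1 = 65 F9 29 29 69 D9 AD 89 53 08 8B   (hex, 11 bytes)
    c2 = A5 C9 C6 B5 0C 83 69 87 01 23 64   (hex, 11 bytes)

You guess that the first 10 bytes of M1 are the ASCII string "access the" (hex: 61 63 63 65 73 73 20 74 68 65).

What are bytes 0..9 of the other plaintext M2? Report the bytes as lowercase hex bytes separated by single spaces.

a1 53 8c f9 16 29 e4 7a 3a 4e

First, c1 ⊕ c2 = (M1 ⊕ K) ⊕ (M2 ⊕ K) = M1 ⊕ M2, so the key drops out. Then M2 = (M1 ⊕ M2) ⊕ M1 over the first 10 bytes.
byte 0: (65 xor a5) xor 61 = c0 xor 61 = a1
byte 1: (f9 xor c9) xor 63 = 30 xor 63 = 53
byte 2: (29 xor c6) xor 63 = ef xor 63 = 8c
byte 3: (29 xor b5) xor 65 = 9c xor 65 = f9
byte 4: (69 xor 0c) xor 73 = 65 xor 73 = 16
byte 5: (d9 xor 83) xor 73 = 5a xor 73 = 29
byte 6: (ad xor 69) xor 20 = c4 xor 20 = e4
byte 7: (89 xor 87) xor 74 = 0e xor 74 = 7a
byte 8: (53 xor 01) xor 68 = 52 xor 68 = 3a
byte 9: (08 xor 23) xor 65 = 2b xor 65 = 4e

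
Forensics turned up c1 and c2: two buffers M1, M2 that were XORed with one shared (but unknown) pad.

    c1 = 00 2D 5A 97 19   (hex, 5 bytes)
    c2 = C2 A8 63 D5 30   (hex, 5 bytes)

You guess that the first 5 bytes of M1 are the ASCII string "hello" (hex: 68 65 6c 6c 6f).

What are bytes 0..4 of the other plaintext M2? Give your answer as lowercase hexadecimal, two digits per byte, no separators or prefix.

First, c1 ⊕ c2 = (M1 ⊕ K) ⊕ (M2 ⊕ K) = M1 ⊕ M2, so the key drops out. Then M2 = (M1 ⊕ M2) ⊕ M1 over the first 5 bytes.
byte 0: (00 xor c2) xor 68 = c2 xor 68 = aa
byte 1: (2d xor a8) xor 65 = 85 xor 65 = e0
byte 2: (5a xor 63) xor 6c = 39 xor 6c = 55
byte 3: (97 xor d5) xor 6c = 42 xor 6c = 2e
byte 4: (19 xor 30) xor 6f = 29 xor 6f = 46

aae0552e46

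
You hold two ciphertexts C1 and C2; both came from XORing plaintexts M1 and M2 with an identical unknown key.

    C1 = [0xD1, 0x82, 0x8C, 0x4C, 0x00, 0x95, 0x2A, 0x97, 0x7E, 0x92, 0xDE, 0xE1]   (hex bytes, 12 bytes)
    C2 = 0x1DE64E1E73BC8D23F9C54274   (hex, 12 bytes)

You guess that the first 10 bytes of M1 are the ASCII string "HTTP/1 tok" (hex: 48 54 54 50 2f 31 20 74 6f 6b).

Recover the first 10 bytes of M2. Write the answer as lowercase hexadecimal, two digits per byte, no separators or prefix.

843096025c1887c0e83c

First, C1 ⊕ C2 = (M1 ⊕ K) ⊕ (M2 ⊕ K) = M1 ⊕ M2, so the key drops out. Then M2 = (M1 ⊕ M2) ⊕ M1 over the first 10 bytes.
byte 0: (d1 xor 1d) xor 48 = cc xor 48 = 84
byte 1: (82 xor e6) xor 54 = 64 xor 54 = 30
byte 2: (8c xor 4e) xor 54 = c2 xor 54 = 96
byte 3: (4c xor 1e) xor 50 = 52 xor 50 = 02
byte 4: (00 xor 73) xor 2f = 73 xor 2f = 5c
byte 5: (95 xor bc) xor 31 = 29 xor 31 = 18
byte 6: (2a xor 8d) xor 20 = a7 xor 20 = 87
byte 7: (97 xor 23) xor 74 = b4 xor 74 = c0
byte 8: (7e xor f9) xor 6f = 87 xor 6f = e8
byte 9: (92 xor c5) xor 6b = 57 xor 6b = 3c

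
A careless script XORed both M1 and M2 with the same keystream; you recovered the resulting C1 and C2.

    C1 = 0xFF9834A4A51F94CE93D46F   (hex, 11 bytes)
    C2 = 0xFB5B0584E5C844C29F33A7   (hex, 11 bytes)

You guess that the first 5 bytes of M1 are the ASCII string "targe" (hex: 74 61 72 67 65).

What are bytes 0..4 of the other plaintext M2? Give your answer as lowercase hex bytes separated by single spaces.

First, C1 ⊕ C2 = (M1 ⊕ K) ⊕ (M2 ⊕ K) = M1 ⊕ M2, so the key drops out. Then M2 = (M1 ⊕ M2) ⊕ M1 over the first 5 bytes.
byte 0: (ff ⊕ fb) ⊕ 74 = 04 ⊕ 74 = 70
byte 1: (98 ⊕ 5b) ⊕ 61 = c3 ⊕ 61 = a2
byte 2: (34 ⊕ 05) ⊕ 72 = 31 ⊕ 72 = 43
byte 3: (a4 ⊕ 84) ⊕ 67 = 20 ⊕ 67 = 47
byte 4: (a5 ⊕ e5) ⊕ 65 = 40 ⊕ 65 = 25

70 a2 43 47 25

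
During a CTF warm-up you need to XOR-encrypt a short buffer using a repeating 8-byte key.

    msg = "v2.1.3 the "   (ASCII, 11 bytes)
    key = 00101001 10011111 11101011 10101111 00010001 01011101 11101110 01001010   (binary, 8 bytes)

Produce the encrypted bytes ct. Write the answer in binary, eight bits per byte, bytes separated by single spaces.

The 8-byte key repeats, so the effective keystream is 29 9f eb af 11 5d ee 4a 29 9f eb.
byte 0: 76 ⊕ 29 = 5f
byte 1: 32 ⊕ 9f = ad
byte 2: 2e ⊕ eb = c5
byte 3: 31 ⊕ af = 9e
byte 4: 2e ⊕ 11 = 3f
byte 5: 33 ⊕ 5d = 6e
byte 6: 20 ⊕ ee = ce
byte 7: 74 ⊕ 4a = 3e
byte 8: 68 ⊕ 29 = 41
byte 9: 65 ⊕ 9f = fa
byte 10: 20 ⊕ eb = cb

01011111 10101101 11000101 10011110 00111111 01101110 11001110 00111110 01000001 11111010 11001011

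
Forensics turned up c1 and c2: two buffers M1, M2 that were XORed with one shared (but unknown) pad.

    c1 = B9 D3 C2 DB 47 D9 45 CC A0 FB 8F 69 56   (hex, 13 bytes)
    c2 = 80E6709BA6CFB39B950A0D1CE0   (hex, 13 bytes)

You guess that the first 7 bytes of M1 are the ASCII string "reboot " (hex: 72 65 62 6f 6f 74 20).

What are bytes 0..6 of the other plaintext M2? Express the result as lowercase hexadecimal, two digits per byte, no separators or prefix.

First, c1 ⊕ c2 = (M1 ⊕ K) ⊕ (M2 ⊕ K) = M1 ⊕ M2, so the key drops out. Then M2 = (M1 ⊕ M2) ⊕ M1 over the first 7 bytes.
byte 0: (b9 ^ 80) ^ 72 = 39 ^ 72 = 4b
byte 1: (d3 ^ e6) ^ 65 = 35 ^ 65 = 50
byte 2: (c2 ^ 70) ^ 62 = b2 ^ 62 = d0
byte 3: (db ^ 9b) ^ 6f = 40 ^ 6f = 2f
byte 4: (47 ^ a6) ^ 6f = e1 ^ 6f = 8e
byte 5: (d9 ^ cf) ^ 74 = 16 ^ 74 = 62
byte 6: (45 ^ b3) ^ 20 = f6 ^ 20 = d6

4b50d02f8e62d6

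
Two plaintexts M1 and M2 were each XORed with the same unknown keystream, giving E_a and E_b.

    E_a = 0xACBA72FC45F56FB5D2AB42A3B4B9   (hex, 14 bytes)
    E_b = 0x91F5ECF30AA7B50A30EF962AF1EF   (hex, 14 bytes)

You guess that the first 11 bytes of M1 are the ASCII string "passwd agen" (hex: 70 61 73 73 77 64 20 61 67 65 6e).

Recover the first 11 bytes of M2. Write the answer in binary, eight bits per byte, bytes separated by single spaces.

First, E_a ⊕ E_b = (M1 ⊕ K) ⊕ (M2 ⊕ K) = M1 ⊕ M2, so the key drops out. Then M2 = (M1 ⊕ M2) ⊕ M1 over the first 11 bytes.
byte 0: (ac XOR 91) XOR 70 = 3d XOR 70 = 4d
byte 1: (ba XOR f5) XOR 61 = 4f XOR 61 = 2e
byte 2: (72 XOR ec) XOR 73 = 9e XOR 73 = ed
byte 3: (fc XOR f3) XOR 73 = 0f XOR 73 = 7c
byte 4: (45 XOR 0a) XOR 77 = 4f XOR 77 = 38
byte 5: (f5 XOR a7) XOR 64 = 52 XOR 64 = 36
byte 6: (6f XOR b5) XOR 20 = da XOR 20 = fa
byte 7: (b5 XOR 0a) XOR 61 = bf XOR 61 = de
byte 8: (d2 XOR 30) XOR 67 = e2 XOR 67 = 85
byte 9: (ab XOR ef) XOR 65 = 44 XOR 65 = 21
byte 10: (42 XOR 96) XOR 6e = d4 XOR 6e = ba

01001101 00101110 11101101 01111100 00111000 00110110 11111010 11011110 10000101 00100001 10111010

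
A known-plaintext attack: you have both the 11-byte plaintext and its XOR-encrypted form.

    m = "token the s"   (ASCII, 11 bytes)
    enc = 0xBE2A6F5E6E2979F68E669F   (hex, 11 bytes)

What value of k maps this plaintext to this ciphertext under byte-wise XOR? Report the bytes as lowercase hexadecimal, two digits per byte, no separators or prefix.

Since enc = m ⊕ k, XORing both sides with m gives k = m ⊕ enc.
byte 0: 116 ^ 190 = 202
byte 1: 111 ^  42 =  69
byte 2: 107 ^ 111 =   4
byte 3: 101 ^  94 =  59
byte 4: 110 ^ 110 =   0
byte 5:  32 ^  41 =   9
byte 6: 116 ^ 121 =  13
byte 7: 104 ^ 246 = 158
byte 8: 101 ^ 142 = 235
byte 9:  32 ^ 102 =  70
byte 10: 115 ^ 159 = 236

ca45043b00090d9eeb46ec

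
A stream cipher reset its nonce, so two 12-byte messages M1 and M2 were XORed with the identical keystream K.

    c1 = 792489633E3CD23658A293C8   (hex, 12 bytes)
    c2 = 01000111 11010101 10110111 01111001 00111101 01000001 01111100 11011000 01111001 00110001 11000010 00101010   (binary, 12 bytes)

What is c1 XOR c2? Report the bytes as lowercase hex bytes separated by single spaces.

c1 ⊕ c2 = (M1 ⊕ K) ⊕ (M2 ⊕ K) = M1 ⊕ M2 — the shared key cancels under XOR.
byte 0: 01111001 ^ 01000111 = 00111110
byte 1: 00100100 ^ 11010101 = 11110001
byte 2: 10001001 ^ 10110111 = 00111110
byte 3: 01100011 ^ 01111001 = 00011010
byte 4: 00111110 ^ 00111101 = 00000011
byte 5: 00111100 ^ 01000001 = 01111101
byte 6: 11010010 ^ 01111100 = 10101110
byte 7: 00110110 ^ 11011000 = 11101110
byte 8: 01011000 ^ 01111001 = 00100001
byte 9: 10100010 ^ 00110001 = 10010011
byte 10: 10010011 ^ 11000010 = 01010001
byte 11: 11001000 ^ 00101010 = 11100010

3e f1 3e 1a 03 7d ae ee 21 93 51 e2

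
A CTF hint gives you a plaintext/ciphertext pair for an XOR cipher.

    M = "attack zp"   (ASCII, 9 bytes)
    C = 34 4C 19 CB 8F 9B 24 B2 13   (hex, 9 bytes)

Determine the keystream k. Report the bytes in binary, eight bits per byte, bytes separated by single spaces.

Since C = M ⊕ k, XORing both sides with M gives k = M ⊕ C.
byte 0: 61 xor 34 = 55
byte 1: 74 xor 4c = 38
byte 2: 74 xor 19 = 6d
byte 3: 61 xor cb = aa
byte 4: 63 xor 8f = ec
byte 5: 6b xor 9b = f0
byte 6: 20 xor 24 = 04
byte 7: 7a xor b2 = c8
byte 8: 70 xor 13 = 63

01010101 00111000 01101101 10101010 11101100 11110000 00000100 11001000 01100011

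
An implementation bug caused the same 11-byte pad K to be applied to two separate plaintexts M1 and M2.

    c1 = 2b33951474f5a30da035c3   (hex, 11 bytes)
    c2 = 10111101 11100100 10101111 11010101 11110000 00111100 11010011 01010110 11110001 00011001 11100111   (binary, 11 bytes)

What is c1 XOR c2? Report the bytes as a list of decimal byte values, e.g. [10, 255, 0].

c1 ⊕ c2 = (M1 ⊕ K) ⊕ (M2 ⊕ K) = M1 ⊕ M2 — the shared key cancels under XOR.
byte 0: 00101011 XOR 10111101 = 10010110
byte 1: 00110011 XOR 11100100 = 11010111
byte 2: 10010101 XOR 10101111 = 00111010
byte 3: 00010100 XOR 11010101 = 11000001
byte 4: 01110100 XOR 11110000 = 10000100
byte 5: 11110101 XOR 00111100 = 11001001
byte 6: 10100011 XOR 11010011 = 01110000
byte 7: 00001101 XOR 01010110 = 01011011
byte 8: 10100000 XOR 11110001 = 01010001
byte 9: 00110101 XOR 00011001 = 00101100
byte 10: 11000011 XOR 11100111 = 00100100

[150, 215, 58, 193, 132, 201, 112, 91, 81, 44, 36]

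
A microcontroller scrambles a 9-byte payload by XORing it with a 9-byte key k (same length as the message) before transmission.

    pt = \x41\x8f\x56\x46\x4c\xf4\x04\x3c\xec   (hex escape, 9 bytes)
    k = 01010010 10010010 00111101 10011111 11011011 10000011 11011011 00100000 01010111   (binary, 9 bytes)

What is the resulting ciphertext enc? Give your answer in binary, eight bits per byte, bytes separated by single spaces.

byte 0: 41 XOR 52 = 13
byte 1: 8f XOR 92 = 1d
byte 2: 56 XOR 3d = 6b
byte 3: 46 XOR 9f = d9
byte 4: 4c XOR db = 97
byte 5: f4 XOR 83 = 77
byte 6: 04 XOR db = df
byte 7: 3c XOR 20 = 1c
byte 8: ec XOR 57 = bb

00010011 00011101 01101011 11011001 10010111 01110111 11011111 00011100 10111011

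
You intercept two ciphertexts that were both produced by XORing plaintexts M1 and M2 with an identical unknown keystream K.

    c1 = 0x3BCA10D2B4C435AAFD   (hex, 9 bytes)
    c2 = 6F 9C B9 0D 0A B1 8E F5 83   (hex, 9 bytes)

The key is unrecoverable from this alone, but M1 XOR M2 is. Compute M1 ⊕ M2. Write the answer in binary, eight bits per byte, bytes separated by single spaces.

c1 ⊕ c2 = (M1 ⊕ K) ⊕ (M2 ⊕ K) = M1 ⊕ M2 — the shared key cancels under XOR.
byte 0: 3b ⊕ 6f = 54
byte 1: ca ⊕ 9c = 56
byte 2: 10 ⊕ b9 = a9
byte 3: d2 ⊕ 0d = df
byte 4: b4 ⊕ 0a = be
byte 5: c4 ⊕ b1 = 75
byte 6: 35 ⊕ 8e = bb
byte 7: aa ⊕ f5 = 5f
byte 8: fd ⊕ 83 = 7e

01010100 01010110 10101001 11011111 10111110 01110101 10111011 01011111 01111110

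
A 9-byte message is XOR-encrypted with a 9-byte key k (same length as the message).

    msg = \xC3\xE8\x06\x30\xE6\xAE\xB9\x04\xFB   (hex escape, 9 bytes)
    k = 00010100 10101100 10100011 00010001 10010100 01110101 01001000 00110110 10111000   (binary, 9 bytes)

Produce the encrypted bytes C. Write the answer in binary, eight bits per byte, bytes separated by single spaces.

XOR is its own inverse, so applying the key byte-wise gives the result directly.
c3 xor 14 = d7
e8 xor ac = 44
06 xor a3 = a5
30 xor 11 = 21
e6 xor 94 = 72
ae xor 75 = db
b9 xor 48 = f1
04 xor 36 = 32
fb xor b8 = 43

11010111 01000100 10100101 00100001 01110010 11011011 11110001 00110010 01000011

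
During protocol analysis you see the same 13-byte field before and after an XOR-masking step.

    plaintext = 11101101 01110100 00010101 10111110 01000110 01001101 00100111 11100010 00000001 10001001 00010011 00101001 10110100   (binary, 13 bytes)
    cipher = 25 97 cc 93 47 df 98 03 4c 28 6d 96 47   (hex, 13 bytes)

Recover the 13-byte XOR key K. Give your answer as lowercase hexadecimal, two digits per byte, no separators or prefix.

c8e3d92d0192bfe14da17ebff3

Since cipher = plaintext ⊕ K, XORing both sides with plaintext gives K = plaintext ⊕ cipher.
ed ⊕ 25 = c8
74 ⊕ 97 = e3
15 ⊕ cc = d9
be ⊕ 93 = 2d
46 ⊕ 47 = 01
4d ⊕ df = 92
27 ⊕ 98 = bf
e2 ⊕ 03 = e1
01 ⊕ 4c = 4d
89 ⊕ 28 = a1
13 ⊕ 6d = 7e
29 ⊕ 96 = bf
b4 ⊕ 47 = f3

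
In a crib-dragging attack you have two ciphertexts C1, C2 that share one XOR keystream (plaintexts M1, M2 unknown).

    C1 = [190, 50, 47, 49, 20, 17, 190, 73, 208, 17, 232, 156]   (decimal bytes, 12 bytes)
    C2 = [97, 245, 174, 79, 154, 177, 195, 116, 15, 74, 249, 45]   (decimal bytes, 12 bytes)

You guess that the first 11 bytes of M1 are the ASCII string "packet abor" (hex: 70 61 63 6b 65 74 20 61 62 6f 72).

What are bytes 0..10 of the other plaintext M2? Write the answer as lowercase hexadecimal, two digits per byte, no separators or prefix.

afa6e215ebd45d5cbd3463

First, C1 ⊕ C2 = (M1 ⊕ K) ⊕ (M2 ⊕ K) = M1 ⊕ M2, so the key drops out. Then M2 = (M1 ⊕ M2) ⊕ M1 over the first 11 bytes.
byte 0: (be xor 61) xor 70 = df xor 70 = af
byte 1: (32 xor f5) xor 61 = c7 xor 61 = a6
byte 2: (2f xor ae) xor 63 = 81 xor 63 = e2
byte 3: (31 xor 4f) xor 6b = 7e xor 6b = 15
byte 4: (14 xor 9a) xor 65 = 8e xor 65 = eb
byte 5: (11 xor b1) xor 74 = a0 xor 74 = d4
byte 6: (be xor c3) xor 20 = 7d xor 20 = 5d
byte 7: (49 xor 74) xor 61 = 3d xor 61 = 5c
byte 8: (d0 xor 0f) xor 62 = df xor 62 = bd
byte 9: (11 xor 4a) xor 6f = 5b xor 6f = 34
byte 10: (e8 xor f9) xor 72 = 11 xor 72 = 63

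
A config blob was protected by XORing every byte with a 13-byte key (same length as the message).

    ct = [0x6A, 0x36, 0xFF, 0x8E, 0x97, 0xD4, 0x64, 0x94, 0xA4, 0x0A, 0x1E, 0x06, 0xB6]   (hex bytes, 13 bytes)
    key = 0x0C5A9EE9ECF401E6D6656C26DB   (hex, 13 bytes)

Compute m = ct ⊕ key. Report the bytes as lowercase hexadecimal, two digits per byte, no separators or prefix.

666c61677b206572726f72206d

XOR is its own inverse, so applying the key byte-wise gives the result directly.
byte 0: 01101010 XOR 00001100 = 01100110
byte 1: 00110110 XOR 01011010 = 01101100
byte 2: 11111111 XOR 10011110 = 01100001
byte 3: 10001110 XOR 11101001 = 01100111
byte 4: 10010111 XOR 11101100 = 01111011
byte 5: 11010100 XOR 11110100 = 00100000
byte 6: 01100100 XOR 00000001 = 01100101
byte 7: 10010100 XOR 11100110 = 01110010
byte 8: 10100100 XOR 11010110 = 01110010
byte 9: 00001010 XOR 01100101 = 01101111
byte 10: 00011110 XOR 01101100 = 01110010
byte 11: 00000110 XOR 00100110 = 00100000
byte 12: 10110110 XOR 11011011 = 01101101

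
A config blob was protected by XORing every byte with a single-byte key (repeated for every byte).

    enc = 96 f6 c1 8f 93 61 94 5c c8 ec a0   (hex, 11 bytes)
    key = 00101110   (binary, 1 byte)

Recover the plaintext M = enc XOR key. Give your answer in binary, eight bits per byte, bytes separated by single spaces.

10111000 11011000 11101111 10100001 10111101 01001111 10111010 01110010 11100110 11000010 10001110

The 1-byte key repeats, so the effective keystream is 2e 2e 2e 2e 2e 2e 2e 2e 2e 2e 2e.
byte 0: 96 ⊕ 2e = b8
byte 1: f6 ⊕ 2e = d8
byte 2: c1 ⊕ 2e = ef
byte 3: 8f ⊕ 2e = a1
byte 4: 93 ⊕ 2e = bd
byte 5: 61 ⊕ 2e = 4f
byte 6: 94 ⊕ 2e = ba
byte 7: 5c ⊕ 2e = 72
byte 8: c8 ⊕ 2e = e6
byte 9: ec ⊕ 2e = c2
byte 10: a0 ⊕ 2e = 8e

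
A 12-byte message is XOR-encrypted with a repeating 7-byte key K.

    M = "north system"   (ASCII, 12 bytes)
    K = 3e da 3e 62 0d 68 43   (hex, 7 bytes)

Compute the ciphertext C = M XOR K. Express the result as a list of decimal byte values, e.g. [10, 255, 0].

[80, 181, 76, 22, 101, 72, 48, 71, 169, 74, 7, 96]

The 7-byte key repeats, so the effective keystream is 3e da 3e 62 0d 68 43 3e da 3e 62 0d.
byte 0: 110 ^  62 =  80
byte 1: 111 ^ 218 = 181
byte 2: 114 ^  62 =  76
byte 3: 116 ^  98 =  22
byte 4: 104 ^  13 = 101
byte 5:  32 ^ 104 =  72
byte 6: 115 ^  67 =  48
byte 7: 121 ^  62 =  71
byte 8: 115 ^ 218 = 169
byte 9: 116 ^  62 =  74
byte 10: 101 ^  98 =   7
byte 11: 109 ^  13 =  96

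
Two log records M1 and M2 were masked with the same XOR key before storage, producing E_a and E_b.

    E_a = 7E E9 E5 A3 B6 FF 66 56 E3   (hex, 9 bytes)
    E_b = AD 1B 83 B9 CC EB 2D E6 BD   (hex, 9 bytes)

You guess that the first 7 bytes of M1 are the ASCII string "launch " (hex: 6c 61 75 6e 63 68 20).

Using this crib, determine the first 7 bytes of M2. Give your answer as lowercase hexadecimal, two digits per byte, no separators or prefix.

bf931374197c6b

First, E_a ⊕ E_b = (M1 ⊕ K) ⊕ (M2 ⊕ K) = M1 ⊕ M2, so the key drops out. Then M2 = (M1 ⊕ M2) ⊕ M1 over the first 7 bytes.
byte 0: (7e ^ ad) ^ 6c = d3 ^ 6c = bf
byte 1: (e9 ^ 1b) ^ 61 = f2 ^ 61 = 93
byte 2: (e5 ^ 83) ^ 75 = 66 ^ 75 = 13
byte 3: (a3 ^ b9) ^ 6e = 1a ^ 6e = 74
byte 4: (b6 ^ cc) ^ 63 = 7a ^ 63 = 19
byte 5: (ff ^ eb) ^ 68 = 14 ^ 68 = 7c
byte 6: (66 ^ 2d) ^ 20 = 4b ^ 20 = 6b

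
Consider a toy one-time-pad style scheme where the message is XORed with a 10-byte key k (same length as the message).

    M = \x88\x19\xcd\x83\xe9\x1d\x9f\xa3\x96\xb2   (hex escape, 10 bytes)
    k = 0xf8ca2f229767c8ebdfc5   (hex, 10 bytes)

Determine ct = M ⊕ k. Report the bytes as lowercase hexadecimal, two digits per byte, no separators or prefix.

70d3e2a17e7a57484977

88 xor f8 = 70
19 xor ca = d3
cd xor 2f = e2
83 xor 22 = a1
e9 xor 97 = 7e
1d xor 67 = 7a
9f xor c8 = 57
a3 xor eb = 48
96 xor df = 49
b2 xor c5 = 77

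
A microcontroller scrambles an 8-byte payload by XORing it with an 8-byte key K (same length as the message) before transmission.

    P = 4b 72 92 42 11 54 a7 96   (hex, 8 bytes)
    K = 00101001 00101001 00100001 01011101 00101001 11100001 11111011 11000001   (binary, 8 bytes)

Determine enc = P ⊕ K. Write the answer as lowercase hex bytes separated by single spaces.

62 5b b3 1f 38 b5 5c 57

XOR is its own inverse, so applying the key byte-wise gives the result directly.
01001011 xor 00101001 = 01100010
01110010 xor 00101001 = 01011011
10010010 xor 00100001 = 10110011
01000010 xor 01011101 = 00011111
00010001 xor 00101001 = 00111000
01010100 xor 11100001 = 10110101
10100111 xor 11111011 = 01011100
10010110 xor 11000001 = 01010111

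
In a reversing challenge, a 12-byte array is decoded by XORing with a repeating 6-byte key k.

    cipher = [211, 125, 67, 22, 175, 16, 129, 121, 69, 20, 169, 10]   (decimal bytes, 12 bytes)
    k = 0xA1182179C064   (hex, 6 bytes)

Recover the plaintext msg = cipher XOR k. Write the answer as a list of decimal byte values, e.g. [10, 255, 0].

The 6-byte key repeats, so the effective keystream is a1 18 21 79 c0 64 a1 18 21 79 c0 64.
byte 0: d3 ^ a1 = 72
byte 1: 7d ^ 18 = 65
byte 2: 43 ^ 21 = 62
byte 3: 16 ^ 79 = 6f
byte 4: af ^ c0 = 6f
byte 5: 10 ^ 64 = 74
byte 6: 81 ^ a1 = 20
byte 7: 79 ^ 18 = 61
byte 8: 45 ^ 21 = 64
byte 9: 14 ^ 79 = 6d
byte 10: a9 ^ c0 = 69
byte 11: 0a ^ 64 = 6e

[114, 101, 98, 111, 111, 116, 32, 97, 100, 109, 105, 110]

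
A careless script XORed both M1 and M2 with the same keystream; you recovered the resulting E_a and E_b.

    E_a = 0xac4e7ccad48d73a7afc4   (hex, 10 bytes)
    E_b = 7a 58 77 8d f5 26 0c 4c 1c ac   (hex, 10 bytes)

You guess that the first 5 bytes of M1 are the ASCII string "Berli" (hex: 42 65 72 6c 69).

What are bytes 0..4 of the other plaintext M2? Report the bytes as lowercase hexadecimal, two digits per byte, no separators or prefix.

First, E_a ⊕ E_b = (M1 ⊕ K) ⊕ (M2 ⊕ K) = M1 ⊕ M2, so the key drops out. Then M2 = (M1 ⊕ M2) ⊕ M1 over the first 5 bytes.
byte 0: (ac xor 7a) xor 42 = d6 xor 42 = 94
byte 1: (4e xor 58) xor 65 = 16 xor 65 = 73
byte 2: (7c xor 77) xor 72 = 0b xor 72 = 79
byte 3: (ca xor 8d) xor 6c = 47 xor 6c = 2b
byte 4: (d4 xor f5) xor 69 = 21 xor 69 = 48

9473792b48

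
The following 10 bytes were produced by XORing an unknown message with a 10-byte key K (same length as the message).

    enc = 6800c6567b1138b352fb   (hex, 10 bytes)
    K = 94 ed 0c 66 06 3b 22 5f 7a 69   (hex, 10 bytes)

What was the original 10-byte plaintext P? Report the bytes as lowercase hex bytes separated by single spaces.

fc ed ca 30 7d 2a 1a ec 28 92

XOR is its own inverse, so applying the key byte-wise gives the result directly.
68 ⊕ 94 = fc
00 ⊕ ed = ed
c6 ⊕ 0c = ca
56 ⊕ 66 = 30
7b ⊕ 06 = 7d
11 ⊕ 3b = 2a
38 ⊕ 22 = 1a
b3 ⊕ 5f = ec
52 ⊕ 7a = 28
fb ⊕ 69 = 92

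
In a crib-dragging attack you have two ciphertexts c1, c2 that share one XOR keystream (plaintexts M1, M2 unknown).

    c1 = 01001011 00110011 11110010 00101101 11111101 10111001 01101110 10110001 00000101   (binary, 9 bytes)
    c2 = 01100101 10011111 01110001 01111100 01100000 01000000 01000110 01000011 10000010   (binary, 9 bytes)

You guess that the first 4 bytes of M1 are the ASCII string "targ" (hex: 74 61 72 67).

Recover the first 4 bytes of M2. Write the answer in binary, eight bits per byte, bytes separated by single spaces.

First, c1 ⊕ c2 = (M1 ⊕ K) ⊕ (M2 ⊕ K) = M1 ⊕ M2, so the key drops out. Then M2 = (M1 ⊕ M2) ⊕ M1 over the first 4 bytes.
byte 0: (4b XOR 65) XOR 74 = 2e XOR 74 = 5a
byte 1: (33 XOR 9f) XOR 61 = ac XOR 61 = cd
byte 2: (f2 XOR 71) XOR 72 = 83 XOR 72 = f1
byte 3: (2d XOR 7c) XOR 67 = 51 XOR 67 = 36

01011010 11001101 11110001 00110110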